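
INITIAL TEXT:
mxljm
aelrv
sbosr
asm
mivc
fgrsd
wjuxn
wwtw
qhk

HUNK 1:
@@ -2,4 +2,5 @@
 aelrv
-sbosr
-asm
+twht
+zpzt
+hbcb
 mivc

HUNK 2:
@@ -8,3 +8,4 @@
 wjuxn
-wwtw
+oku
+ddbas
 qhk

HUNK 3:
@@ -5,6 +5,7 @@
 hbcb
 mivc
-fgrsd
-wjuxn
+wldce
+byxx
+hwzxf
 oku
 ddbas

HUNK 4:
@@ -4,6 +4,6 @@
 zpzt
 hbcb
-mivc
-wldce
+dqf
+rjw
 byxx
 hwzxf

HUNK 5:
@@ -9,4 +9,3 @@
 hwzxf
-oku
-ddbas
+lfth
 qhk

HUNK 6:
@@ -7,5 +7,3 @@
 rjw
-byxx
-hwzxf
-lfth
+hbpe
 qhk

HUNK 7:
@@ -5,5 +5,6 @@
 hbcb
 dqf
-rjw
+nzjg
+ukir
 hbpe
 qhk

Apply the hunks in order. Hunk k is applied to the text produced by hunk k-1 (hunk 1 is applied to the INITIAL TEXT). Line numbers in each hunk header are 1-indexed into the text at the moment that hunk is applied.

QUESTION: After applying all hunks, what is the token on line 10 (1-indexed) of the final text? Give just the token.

Hunk 1: at line 2 remove [sbosr,asm] add [twht,zpzt,hbcb] -> 10 lines: mxljm aelrv twht zpzt hbcb mivc fgrsd wjuxn wwtw qhk
Hunk 2: at line 8 remove [wwtw] add [oku,ddbas] -> 11 lines: mxljm aelrv twht zpzt hbcb mivc fgrsd wjuxn oku ddbas qhk
Hunk 3: at line 5 remove [fgrsd,wjuxn] add [wldce,byxx,hwzxf] -> 12 lines: mxljm aelrv twht zpzt hbcb mivc wldce byxx hwzxf oku ddbas qhk
Hunk 4: at line 4 remove [mivc,wldce] add [dqf,rjw] -> 12 lines: mxljm aelrv twht zpzt hbcb dqf rjw byxx hwzxf oku ddbas qhk
Hunk 5: at line 9 remove [oku,ddbas] add [lfth] -> 11 lines: mxljm aelrv twht zpzt hbcb dqf rjw byxx hwzxf lfth qhk
Hunk 6: at line 7 remove [byxx,hwzxf,lfth] add [hbpe] -> 9 lines: mxljm aelrv twht zpzt hbcb dqf rjw hbpe qhk
Hunk 7: at line 5 remove [rjw] add [nzjg,ukir] -> 10 lines: mxljm aelrv twht zpzt hbcb dqf nzjg ukir hbpe qhk
Final line 10: qhk

Answer: qhk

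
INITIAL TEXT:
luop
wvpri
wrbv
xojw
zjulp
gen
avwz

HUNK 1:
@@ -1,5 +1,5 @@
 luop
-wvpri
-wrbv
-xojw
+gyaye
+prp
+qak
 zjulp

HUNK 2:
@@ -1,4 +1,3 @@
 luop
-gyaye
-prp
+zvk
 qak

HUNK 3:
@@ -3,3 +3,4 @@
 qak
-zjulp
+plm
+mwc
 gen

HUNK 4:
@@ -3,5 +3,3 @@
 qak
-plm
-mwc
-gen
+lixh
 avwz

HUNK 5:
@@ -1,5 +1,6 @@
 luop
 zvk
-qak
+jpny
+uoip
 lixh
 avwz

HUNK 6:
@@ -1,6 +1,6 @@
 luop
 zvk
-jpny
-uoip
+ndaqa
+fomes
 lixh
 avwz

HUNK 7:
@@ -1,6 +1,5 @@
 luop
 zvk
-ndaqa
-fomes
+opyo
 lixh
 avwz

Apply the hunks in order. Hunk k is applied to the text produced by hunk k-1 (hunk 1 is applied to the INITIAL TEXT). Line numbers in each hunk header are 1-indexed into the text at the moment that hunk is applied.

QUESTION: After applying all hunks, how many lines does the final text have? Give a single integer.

Hunk 1: at line 1 remove [wvpri,wrbv,xojw] add [gyaye,prp,qak] -> 7 lines: luop gyaye prp qak zjulp gen avwz
Hunk 2: at line 1 remove [gyaye,prp] add [zvk] -> 6 lines: luop zvk qak zjulp gen avwz
Hunk 3: at line 3 remove [zjulp] add [plm,mwc] -> 7 lines: luop zvk qak plm mwc gen avwz
Hunk 4: at line 3 remove [plm,mwc,gen] add [lixh] -> 5 lines: luop zvk qak lixh avwz
Hunk 5: at line 1 remove [qak] add [jpny,uoip] -> 6 lines: luop zvk jpny uoip lixh avwz
Hunk 6: at line 1 remove [jpny,uoip] add [ndaqa,fomes] -> 6 lines: luop zvk ndaqa fomes lixh avwz
Hunk 7: at line 1 remove [ndaqa,fomes] add [opyo] -> 5 lines: luop zvk opyo lixh avwz
Final line count: 5

Answer: 5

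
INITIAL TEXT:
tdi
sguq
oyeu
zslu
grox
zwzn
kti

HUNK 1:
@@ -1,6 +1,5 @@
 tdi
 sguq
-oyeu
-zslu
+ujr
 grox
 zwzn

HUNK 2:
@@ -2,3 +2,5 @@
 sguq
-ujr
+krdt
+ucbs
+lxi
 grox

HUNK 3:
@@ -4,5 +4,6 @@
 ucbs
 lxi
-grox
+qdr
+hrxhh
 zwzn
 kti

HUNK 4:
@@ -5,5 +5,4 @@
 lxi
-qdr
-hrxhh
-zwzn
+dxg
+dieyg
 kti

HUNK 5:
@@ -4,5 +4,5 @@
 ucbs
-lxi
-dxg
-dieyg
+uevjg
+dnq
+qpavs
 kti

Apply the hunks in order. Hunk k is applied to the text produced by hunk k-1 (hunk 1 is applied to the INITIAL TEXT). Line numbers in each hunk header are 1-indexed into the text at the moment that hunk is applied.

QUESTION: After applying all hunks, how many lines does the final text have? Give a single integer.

Hunk 1: at line 1 remove [oyeu,zslu] add [ujr] -> 6 lines: tdi sguq ujr grox zwzn kti
Hunk 2: at line 2 remove [ujr] add [krdt,ucbs,lxi] -> 8 lines: tdi sguq krdt ucbs lxi grox zwzn kti
Hunk 3: at line 4 remove [grox] add [qdr,hrxhh] -> 9 lines: tdi sguq krdt ucbs lxi qdr hrxhh zwzn kti
Hunk 4: at line 5 remove [qdr,hrxhh,zwzn] add [dxg,dieyg] -> 8 lines: tdi sguq krdt ucbs lxi dxg dieyg kti
Hunk 5: at line 4 remove [lxi,dxg,dieyg] add [uevjg,dnq,qpavs] -> 8 lines: tdi sguq krdt ucbs uevjg dnq qpavs kti
Final line count: 8

Answer: 8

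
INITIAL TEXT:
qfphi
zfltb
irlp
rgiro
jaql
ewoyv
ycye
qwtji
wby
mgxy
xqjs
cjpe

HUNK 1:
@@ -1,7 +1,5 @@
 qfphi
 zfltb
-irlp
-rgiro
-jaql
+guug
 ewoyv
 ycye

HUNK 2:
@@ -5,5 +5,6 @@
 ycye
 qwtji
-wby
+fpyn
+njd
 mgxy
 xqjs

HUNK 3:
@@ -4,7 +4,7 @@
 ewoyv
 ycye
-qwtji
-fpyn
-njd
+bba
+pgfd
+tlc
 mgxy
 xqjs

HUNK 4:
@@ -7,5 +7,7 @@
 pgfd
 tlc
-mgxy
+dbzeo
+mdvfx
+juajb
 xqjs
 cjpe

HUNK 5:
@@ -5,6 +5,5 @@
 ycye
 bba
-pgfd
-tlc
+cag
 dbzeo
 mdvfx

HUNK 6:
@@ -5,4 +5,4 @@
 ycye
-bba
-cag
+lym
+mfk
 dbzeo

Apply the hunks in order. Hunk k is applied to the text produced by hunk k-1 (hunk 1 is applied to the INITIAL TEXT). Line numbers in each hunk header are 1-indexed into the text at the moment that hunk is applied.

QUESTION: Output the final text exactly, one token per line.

Answer: qfphi
zfltb
guug
ewoyv
ycye
lym
mfk
dbzeo
mdvfx
juajb
xqjs
cjpe

Derivation:
Hunk 1: at line 1 remove [irlp,rgiro,jaql] add [guug] -> 10 lines: qfphi zfltb guug ewoyv ycye qwtji wby mgxy xqjs cjpe
Hunk 2: at line 5 remove [wby] add [fpyn,njd] -> 11 lines: qfphi zfltb guug ewoyv ycye qwtji fpyn njd mgxy xqjs cjpe
Hunk 3: at line 4 remove [qwtji,fpyn,njd] add [bba,pgfd,tlc] -> 11 lines: qfphi zfltb guug ewoyv ycye bba pgfd tlc mgxy xqjs cjpe
Hunk 4: at line 7 remove [mgxy] add [dbzeo,mdvfx,juajb] -> 13 lines: qfphi zfltb guug ewoyv ycye bba pgfd tlc dbzeo mdvfx juajb xqjs cjpe
Hunk 5: at line 5 remove [pgfd,tlc] add [cag] -> 12 lines: qfphi zfltb guug ewoyv ycye bba cag dbzeo mdvfx juajb xqjs cjpe
Hunk 6: at line 5 remove [bba,cag] add [lym,mfk] -> 12 lines: qfphi zfltb guug ewoyv ycye lym mfk dbzeo mdvfx juajb xqjs cjpe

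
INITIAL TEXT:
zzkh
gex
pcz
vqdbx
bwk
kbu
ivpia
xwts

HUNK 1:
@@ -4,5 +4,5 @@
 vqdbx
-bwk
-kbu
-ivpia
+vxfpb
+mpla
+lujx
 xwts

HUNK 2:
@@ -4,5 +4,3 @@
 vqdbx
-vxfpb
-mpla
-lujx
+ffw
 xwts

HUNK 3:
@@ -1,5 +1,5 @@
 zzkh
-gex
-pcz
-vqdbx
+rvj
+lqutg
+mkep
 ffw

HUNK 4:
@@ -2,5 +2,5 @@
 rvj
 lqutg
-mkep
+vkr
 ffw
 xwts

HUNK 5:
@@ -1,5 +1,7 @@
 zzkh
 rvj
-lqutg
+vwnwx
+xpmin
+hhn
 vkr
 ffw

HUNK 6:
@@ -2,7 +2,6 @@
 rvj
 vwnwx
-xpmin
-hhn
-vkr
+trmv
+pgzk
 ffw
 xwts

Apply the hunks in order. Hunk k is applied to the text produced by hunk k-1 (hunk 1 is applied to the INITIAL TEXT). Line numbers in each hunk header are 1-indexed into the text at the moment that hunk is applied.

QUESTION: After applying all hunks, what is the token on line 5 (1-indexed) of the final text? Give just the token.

Hunk 1: at line 4 remove [bwk,kbu,ivpia] add [vxfpb,mpla,lujx] -> 8 lines: zzkh gex pcz vqdbx vxfpb mpla lujx xwts
Hunk 2: at line 4 remove [vxfpb,mpla,lujx] add [ffw] -> 6 lines: zzkh gex pcz vqdbx ffw xwts
Hunk 3: at line 1 remove [gex,pcz,vqdbx] add [rvj,lqutg,mkep] -> 6 lines: zzkh rvj lqutg mkep ffw xwts
Hunk 4: at line 2 remove [mkep] add [vkr] -> 6 lines: zzkh rvj lqutg vkr ffw xwts
Hunk 5: at line 1 remove [lqutg] add [vwnwx,xpmin,hhn] -> 8 lines: zzkh rvj vwnwx xpmin hhn vkr ffw xwts
Hunk 6: at line 2 remove [xpmin,hhn,vkr] add [trmv,pgzk] -> 7 lines: zzkh rvj vwnwx trmv pgzk ffw xwts
Final line 5: pgzk

Answer: pgzk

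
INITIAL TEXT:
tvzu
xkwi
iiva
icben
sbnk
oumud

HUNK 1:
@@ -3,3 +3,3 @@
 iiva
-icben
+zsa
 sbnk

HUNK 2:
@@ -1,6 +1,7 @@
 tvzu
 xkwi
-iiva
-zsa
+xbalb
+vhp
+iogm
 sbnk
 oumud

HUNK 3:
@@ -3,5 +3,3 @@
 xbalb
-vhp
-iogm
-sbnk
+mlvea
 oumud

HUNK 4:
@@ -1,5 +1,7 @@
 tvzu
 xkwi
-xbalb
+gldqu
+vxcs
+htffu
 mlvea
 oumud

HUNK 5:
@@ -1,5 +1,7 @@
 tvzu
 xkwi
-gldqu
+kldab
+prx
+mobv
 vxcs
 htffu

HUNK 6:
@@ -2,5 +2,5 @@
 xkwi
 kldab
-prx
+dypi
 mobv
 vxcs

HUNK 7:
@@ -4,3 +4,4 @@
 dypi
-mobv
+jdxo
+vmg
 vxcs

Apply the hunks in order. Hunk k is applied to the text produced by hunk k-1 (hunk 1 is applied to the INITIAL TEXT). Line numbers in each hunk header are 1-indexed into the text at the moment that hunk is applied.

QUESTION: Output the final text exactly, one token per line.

Hunk 1: at line 3 remove [icben] add [zsa] -> 6 lines: tvzu xkwi iiva zsa sbnk oumud
Hunk 2: at line 1 remove [iiva,zsa] add [xbalb,vhp,iogm] -> 7 lines: tvzu xkwi xbalb vhp iogm sbnk oumud
Hunk 3: at line 3 remove [vhp,iogm,sbnk] add [mlvea] -> 5 lines: tvzu xkwi xbalb mlvea oumud
Hunk 4: at line 1 remove [xbalb] add [gldqu,vxcs,htffu] -> 7 lines: tvzu xkwi gldqu vxcs htffu mlvea oumud
Hunk 5: at line 1 remove [gldqu] add [kldab,prx,mobv] -> 9 lines: tvzu xkwi kldab prx mobv vxcs htffu mlvea oumud
Hunk 6: at line 2 remove [prx] add [dypi] -> 9 lines: tvzu xkwi kldab dypi mobv vxcs htffu mlvea oumud
Hunk 7: at line 4 remove [mobv] add [jdxo,vmg] -> 10 lines: tvzu xkwi kldab dypi jdxo vmg vxcs htffu mlvea oumud

Answer: tvzu
xkwi
kldab
dypi
jdxo
vmg
vxcs
htffu
mlvea
oumud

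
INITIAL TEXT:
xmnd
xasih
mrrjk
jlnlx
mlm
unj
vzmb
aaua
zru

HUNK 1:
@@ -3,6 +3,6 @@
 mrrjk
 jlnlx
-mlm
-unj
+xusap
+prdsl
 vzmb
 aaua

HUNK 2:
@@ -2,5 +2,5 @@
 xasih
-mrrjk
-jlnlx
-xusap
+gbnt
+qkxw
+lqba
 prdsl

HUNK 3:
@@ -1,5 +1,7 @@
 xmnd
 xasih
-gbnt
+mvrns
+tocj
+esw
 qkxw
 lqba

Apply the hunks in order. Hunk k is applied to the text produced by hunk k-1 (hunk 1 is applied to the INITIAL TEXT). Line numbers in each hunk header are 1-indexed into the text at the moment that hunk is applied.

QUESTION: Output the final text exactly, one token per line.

Answer: xmnd
xasih
mvrns
tocj
esw
qkxw
lqba
prdsl
vzmb
aaua
zru

Derivation:
Hunk 1: at line 3 remove [mlm,unj] add [xusap,prdsl] -> 9 lines: xmnd xasih mrrjk jlnlx xusap prdsl vzmb aaua zru
Hunk 2: at line 2 remove [mrrjk,jlnlx,xusap] add [gbnt,qkxw,lqba] -> 9 lines: xmnd xasih gbnt qkxw lqba prdsl vzmb aaua zru
Hunk 3: at line 1 remove [gbnt] add [mvrns,tocj,esw] -> 11 lines: xmnd xasih mvrns tocj esw qkxw lqba prdsl vzmb aaua zru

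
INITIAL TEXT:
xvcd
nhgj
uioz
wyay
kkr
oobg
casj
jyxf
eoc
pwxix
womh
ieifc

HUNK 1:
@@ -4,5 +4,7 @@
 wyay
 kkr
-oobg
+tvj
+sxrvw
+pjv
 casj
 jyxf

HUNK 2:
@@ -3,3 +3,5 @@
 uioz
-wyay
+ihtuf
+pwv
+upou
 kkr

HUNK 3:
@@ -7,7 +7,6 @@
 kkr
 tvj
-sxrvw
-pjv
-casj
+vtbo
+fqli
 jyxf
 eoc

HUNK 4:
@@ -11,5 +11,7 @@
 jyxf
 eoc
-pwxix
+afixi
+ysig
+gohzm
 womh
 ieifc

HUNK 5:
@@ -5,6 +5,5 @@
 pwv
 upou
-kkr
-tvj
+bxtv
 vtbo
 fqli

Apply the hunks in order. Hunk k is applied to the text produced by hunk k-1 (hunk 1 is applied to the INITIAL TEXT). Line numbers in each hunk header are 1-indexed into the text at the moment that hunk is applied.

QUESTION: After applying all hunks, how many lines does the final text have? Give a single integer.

Answer: 16

Derivation:
Hunk 1: at line 4 remove [oobg] add [tvj,sxrvw,pjv] -> 14 lines: xvcd nhgj uioz wyay kkr tvj sxrvw pjv casj jyxf eoc pwxix womh ieifc
Hunk 2: at line 3 remove [wyay] add [ihtuf,pwv,upou] -> 16 lines: xvcd nhgj uioz ihtuf pwv upou kkr tvj sxrvw pjv casj jyxf eoc pwxix womh ieifc
Hunk 3: at line 7 remove [sxrvw,pjv,casj] add [vtbo,fqli] -> 15 lines: xvcd nhgj uioz ihtuf pwv upou kkr tvj vtbo fqli jyxf eoc pwxix womh ieifc
Hunk 4: at line 11 remove [pwxix] add [afixi,ysig,gohzm] -> 17 lines: xvcd nhgj uioz ihtuf pwv upou kkr tvj vtbo fqli jyxf eoc afixi ysig gohzm womh ieifc
Hunk 5: at line 5 remove [kkr,tvj] add [bxtv] -> 16 lines: xvcd nhgj uioz ihtuf pwv upou bxtv vtbo fqli jyxf eoc afixi ysig gohzm womh ieifc
Final line count: 16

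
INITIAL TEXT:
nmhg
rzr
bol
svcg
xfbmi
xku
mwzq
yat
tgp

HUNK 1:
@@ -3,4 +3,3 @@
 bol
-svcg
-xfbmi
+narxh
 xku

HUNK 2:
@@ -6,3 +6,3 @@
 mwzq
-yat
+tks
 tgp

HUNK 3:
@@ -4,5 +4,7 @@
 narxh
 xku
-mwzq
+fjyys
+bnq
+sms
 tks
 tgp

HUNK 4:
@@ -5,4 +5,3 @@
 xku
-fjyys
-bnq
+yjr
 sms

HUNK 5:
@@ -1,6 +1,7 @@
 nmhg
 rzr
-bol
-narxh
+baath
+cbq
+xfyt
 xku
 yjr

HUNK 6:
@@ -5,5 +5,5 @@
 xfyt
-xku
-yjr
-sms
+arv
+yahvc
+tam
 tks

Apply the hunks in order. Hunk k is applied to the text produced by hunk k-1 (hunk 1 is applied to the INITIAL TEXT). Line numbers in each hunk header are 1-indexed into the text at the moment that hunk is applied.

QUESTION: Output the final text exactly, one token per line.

Answer: nmhg
rzr
baath
cbq
xfyt
arv
yahvc
tam
tks
tgp

Derivation:
Hunk 1: at line 3 remove [svcg,xfbmi] add [narxh] -> 8 lines: nmhg rzr bol narxh xku mwzq yat tgp
Hunk 2: at line 6 remove [yat] add [tks] -> 8 lines: nmhg rzr bol narxh xku mwzq tks tgp
Hunk 3: at line 4 remove [mwzq] add [fjyys,bnq,sms] -> 10 lines: nmhg rzr bol narxh xku fjyys bnq sms tks tgp
Hunk 4: at line 5 remove [fjyys,bnq] add [yjr] -> 9 lines: nmhg rzr bol narxh xku yjr sms tks tgp
Hunk 5: at line 1 remove [bol,narxh] add [baath,cbq,xfyt] -> 10 lines: nmhg rzr baath cbq xfyt xku yjr sms tks tgp
Hunk 6: at line 5 remove [xku,yjr,sms] add [arv,yahvc,tam] -> 10 lines: nmhg rzr baath cbq xfyt arv yahvc tam tks tgp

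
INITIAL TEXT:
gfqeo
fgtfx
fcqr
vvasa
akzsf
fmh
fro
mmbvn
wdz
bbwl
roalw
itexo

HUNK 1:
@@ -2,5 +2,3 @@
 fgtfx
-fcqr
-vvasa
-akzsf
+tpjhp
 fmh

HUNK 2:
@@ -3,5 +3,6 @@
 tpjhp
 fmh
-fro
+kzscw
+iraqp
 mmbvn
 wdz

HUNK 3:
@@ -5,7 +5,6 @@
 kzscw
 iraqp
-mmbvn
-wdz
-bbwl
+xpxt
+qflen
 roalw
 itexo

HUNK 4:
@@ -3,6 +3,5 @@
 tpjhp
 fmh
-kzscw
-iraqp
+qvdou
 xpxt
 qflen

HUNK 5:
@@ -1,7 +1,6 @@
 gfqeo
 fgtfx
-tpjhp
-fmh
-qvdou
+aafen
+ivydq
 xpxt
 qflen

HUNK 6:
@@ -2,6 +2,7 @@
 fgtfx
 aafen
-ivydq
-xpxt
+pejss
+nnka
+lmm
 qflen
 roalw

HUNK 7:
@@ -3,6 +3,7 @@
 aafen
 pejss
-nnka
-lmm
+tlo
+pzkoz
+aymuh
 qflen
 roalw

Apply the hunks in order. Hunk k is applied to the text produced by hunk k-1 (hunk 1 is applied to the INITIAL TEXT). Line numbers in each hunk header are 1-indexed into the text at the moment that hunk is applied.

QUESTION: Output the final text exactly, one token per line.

Hunk 1: at line 2 remove [fcqr,vvasa,akzsf] add [tpjhp] -> 10 lines: gfqeo fgtfx tpjhp fmh fro mmbvn wdz bbwl roalw itexo
Hunk 2: at line 3 remove [fro] add [kzscw,iraqp] -> 11 lines: gfqeo fgtfx tpjhp fmh kzscw iraqp mmbvn wdz bbwl roalw itexo
Hunk 3: at line 5 remove [mmbvn,wdz,bbwl] add [xpxt,qflen] -> 10 lines: gfqeo fgtfx tpjhp fmh kzscw iraqp xpxt qflen roalw itexo
Hunk 4: at line 3 remove [kzscw,iraqp] add [qvdou] -> 9 lines: gfqeo fgtfx tpjhp fmh qvdou xpxt qflen roalw itexo
Hunk 5: at line 1 remove [tpjhp,fmh,qvdou] add [aafen,ivydq] -> 8 lines: gfqeo fgtfx aafen ivydq xpxt qflen roalw itexo
Hunk 6: at line 2 remove [ivydq,xpxt] add [pejss,nnka,lmm] -> 9 lines: gfqeo fgtfx aafen pejss nnka lmm qflen roalw itexo
Hunk 7: at line 3 remove [nnka,lmm] add [tlo,pzkoz,aymuh] -> 10 lines: gfqeo fgtfx aafen pejss tlo pzkoz aymuh qflen roalw itexo

Answer: gfqeo
fgtfx
aafen
pejss
tlo
pzkoz
aymuh
qflen
roalw
itexo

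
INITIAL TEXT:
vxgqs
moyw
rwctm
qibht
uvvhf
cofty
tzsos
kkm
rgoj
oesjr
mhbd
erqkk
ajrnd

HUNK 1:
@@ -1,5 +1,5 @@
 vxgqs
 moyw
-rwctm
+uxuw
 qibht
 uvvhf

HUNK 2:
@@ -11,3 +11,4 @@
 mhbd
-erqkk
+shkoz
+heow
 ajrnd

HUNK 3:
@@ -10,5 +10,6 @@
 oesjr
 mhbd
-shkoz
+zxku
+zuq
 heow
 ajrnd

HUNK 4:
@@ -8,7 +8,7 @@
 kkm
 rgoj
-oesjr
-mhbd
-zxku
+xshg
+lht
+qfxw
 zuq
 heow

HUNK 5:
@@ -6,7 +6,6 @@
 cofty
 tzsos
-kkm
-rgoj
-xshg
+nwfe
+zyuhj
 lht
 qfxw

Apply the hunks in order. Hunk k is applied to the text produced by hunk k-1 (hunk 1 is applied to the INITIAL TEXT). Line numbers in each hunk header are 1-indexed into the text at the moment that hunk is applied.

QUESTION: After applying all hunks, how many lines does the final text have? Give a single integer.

Answer: 14

Derivation:
Hunk 1: at line 1 remove [rwctm] add [uxuw] -> 13 lines: vxgqs moyw uxuw qibht uvvhf cofty tzsos kkm rgoj oesjr mhbd erqkk ajrnd
Hunk 2: at line 11 remove [erqkk] add [shkoz,heow] -> 14 lines: vxgqs moyw uxuw qibht uvvhf cofty tzsos kkm rgoj oesjr mhbd shkoz heow ajrnd
Hunk 3: at line 10 remove [shkoz] add [zxku,zuq] -> 15 lines: vxgqs moyw uxuw qibht uvvhf cofty tzsos kkm rgoj oesjr mhbd zxku zuq heow ajrnd
Hunk 4: at line 8 remove [oesjr,mhbd,zxku] add [xshg,lht,qfxw] -> 15 lines: vxgqs moyw uxuw qibht uvvhf cofty tzsos kkm rgoj xshg lht qfxw zuq heow ajrnd
Hunk 5: at line 6 remove [kkm,rgoj,xshg] add [nwfe,zyuhj] -> 14 lines: vxgqs moyw uxuw qibht uvvhf cofty tzsos nwfe zyuhj lht qfxw zuq heow ajrnd
Final line count: 14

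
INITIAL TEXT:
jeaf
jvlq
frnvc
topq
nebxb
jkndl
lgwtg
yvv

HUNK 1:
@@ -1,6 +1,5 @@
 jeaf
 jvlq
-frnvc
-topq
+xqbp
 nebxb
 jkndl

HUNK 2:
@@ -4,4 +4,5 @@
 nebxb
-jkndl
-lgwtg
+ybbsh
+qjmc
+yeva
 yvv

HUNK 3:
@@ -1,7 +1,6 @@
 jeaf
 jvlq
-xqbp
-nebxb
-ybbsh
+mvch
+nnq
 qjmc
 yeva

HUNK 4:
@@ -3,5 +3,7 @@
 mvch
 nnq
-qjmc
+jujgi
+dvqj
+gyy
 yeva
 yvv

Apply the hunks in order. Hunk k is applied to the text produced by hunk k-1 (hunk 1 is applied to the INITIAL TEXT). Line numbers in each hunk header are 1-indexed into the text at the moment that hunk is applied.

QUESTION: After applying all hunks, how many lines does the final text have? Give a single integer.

Hunk 1: at line 1 remove [frnvc,topq] add [xqbp] -> 7 lines: jeaf jvlq xqbp nebxb jkndl lgwtg yvv
Hunk 2: at line 4 remove [jkndl,lgwtg] add [ybbsh,qjmc,yeva] -> 8 lines: jeaf jvlq xqbp nebxb ybbsh qjmc yeva yvv
Hunk 3: at line 1 remove [xqbp,nebxb,ybbsh] add [mvch,nnq] -> 7 lines: jeaf jvlq mvch nnq qjmc yeva yvv
Hunk 4: at line 3 remove [qjmc] add [jujgi,dvqj,gyy] -> 9 lines: jeaf jvlq mvch nnq jujgi dvqj gyy yeva yvv
Final line count: 9

Answer: 9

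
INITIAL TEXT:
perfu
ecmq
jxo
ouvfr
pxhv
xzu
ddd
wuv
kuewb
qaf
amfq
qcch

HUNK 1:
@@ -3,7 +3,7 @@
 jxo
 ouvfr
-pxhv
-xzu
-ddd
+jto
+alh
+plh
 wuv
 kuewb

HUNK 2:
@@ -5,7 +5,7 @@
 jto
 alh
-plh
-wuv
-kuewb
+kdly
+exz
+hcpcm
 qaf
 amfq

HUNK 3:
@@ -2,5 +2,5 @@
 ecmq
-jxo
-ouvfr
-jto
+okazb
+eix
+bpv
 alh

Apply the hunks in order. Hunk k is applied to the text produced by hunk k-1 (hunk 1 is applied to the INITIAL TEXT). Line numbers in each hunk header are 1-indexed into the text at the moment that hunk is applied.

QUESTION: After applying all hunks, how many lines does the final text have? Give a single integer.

Answer: 12

Derivation:
Hunk 1: at line 3 remove [pxhv,xzu,ddd] add [jto,alh,plh] -> 12 lines: perfu ecmq jxo ouvfr jto alh plh wuv kuewb qaf amfq qcch
Hunk 2: at line 5 remove [plh,wuv,kuewb] add [kdly,exz,hcpcm] -> 12 lines: perfu ecmq jxo ouvfr jto alh kdly exz hcpcm qaf amfq qcch
Hunk 3: at line 2 remove [jxo,ouvfr,jto] add [okazb,eix,bpv] -> 12 lines: perfu ecmq okazb eix bpv alh kdly exz hcpcm qaf amfq qcch
Final line count: 12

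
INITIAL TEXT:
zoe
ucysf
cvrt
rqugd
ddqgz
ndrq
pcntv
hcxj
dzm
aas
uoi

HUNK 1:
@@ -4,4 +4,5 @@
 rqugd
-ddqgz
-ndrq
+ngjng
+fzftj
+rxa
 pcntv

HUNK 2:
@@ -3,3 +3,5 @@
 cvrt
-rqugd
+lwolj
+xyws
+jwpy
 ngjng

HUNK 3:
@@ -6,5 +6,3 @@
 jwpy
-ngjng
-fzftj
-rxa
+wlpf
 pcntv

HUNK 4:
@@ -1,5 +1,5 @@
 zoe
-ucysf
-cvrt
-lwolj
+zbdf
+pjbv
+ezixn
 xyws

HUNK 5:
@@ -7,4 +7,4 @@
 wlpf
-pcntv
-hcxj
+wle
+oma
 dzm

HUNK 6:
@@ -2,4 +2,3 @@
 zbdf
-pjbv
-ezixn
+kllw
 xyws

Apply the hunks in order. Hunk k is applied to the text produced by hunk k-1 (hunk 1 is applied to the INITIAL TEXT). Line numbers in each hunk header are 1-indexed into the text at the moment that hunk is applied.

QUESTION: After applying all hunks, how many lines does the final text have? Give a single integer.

Answer: 11

Derivation:
Hunk 1: at line 4 remove [ddqgz,ndrq] add [ngjng,fzftj,rxa] -> 12 lines: zoe ucysf cvrt rqugd ngjng fzftj rxa pcntv hcxj dzm aas uoi
Hunk 2: at line 3 remove [rqugd] add [lwolj,xyws,jwpy] -> 14 lines: zoe ucysf cvrt lwolj xyws jwpy ngjng fzftj rxa pcntv hcxj dzm aas uoi
Hunk 3: at line 6 remove [ngjng,fzftj,rxa] add [wlpf] -> 12 lines: zoe ucysf cvrt lwolj xyws jwpy wlpf pcntv hcxj dzm aas uoi
Hunk 4: at line 1 remove [ucysf,cvrt,lwolj] add [zbdf,pjbv,ezixn] -> 12 lines: zoe zbdf pjbv ezixn xyws jwpy wlpf pcntv hcxj dzm aas uoi
Hunk 5: at line 7 remove [pcntv,hcxj] add [wle,oma] -> 12 lines: zoe zbdf pjbv ezixn xyws jwpy wlpf wle oma dzm aas uoi
Hunk 6: at line 2 remove [pjbv,ezixn] add [kllw] -> 11 lines: zoe zbdf kllw xyws jwpy wlpf wle oma dzm aas uoi
Final line count: 11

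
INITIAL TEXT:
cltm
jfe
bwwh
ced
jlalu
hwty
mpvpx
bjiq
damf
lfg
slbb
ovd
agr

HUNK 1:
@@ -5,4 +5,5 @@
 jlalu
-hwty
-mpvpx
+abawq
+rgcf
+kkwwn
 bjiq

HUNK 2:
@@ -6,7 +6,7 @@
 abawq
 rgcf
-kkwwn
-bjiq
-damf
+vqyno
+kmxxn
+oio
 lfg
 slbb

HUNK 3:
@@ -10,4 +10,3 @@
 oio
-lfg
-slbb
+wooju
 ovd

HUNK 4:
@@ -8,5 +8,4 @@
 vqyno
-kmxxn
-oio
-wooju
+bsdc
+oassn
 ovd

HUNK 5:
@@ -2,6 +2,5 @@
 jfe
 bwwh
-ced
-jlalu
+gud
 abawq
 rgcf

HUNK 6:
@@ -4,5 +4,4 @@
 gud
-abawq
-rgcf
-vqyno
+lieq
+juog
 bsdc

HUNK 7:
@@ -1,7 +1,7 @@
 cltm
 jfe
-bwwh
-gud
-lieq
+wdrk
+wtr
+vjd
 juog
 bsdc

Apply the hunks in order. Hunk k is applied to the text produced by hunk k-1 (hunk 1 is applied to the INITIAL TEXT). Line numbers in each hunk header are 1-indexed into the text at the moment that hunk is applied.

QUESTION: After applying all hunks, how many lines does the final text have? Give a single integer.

Answer: 10

Derivation:
Hunk 1: at line 5 remove [hwty,mpvpx] add [abawq,rgcf,kkwwn] -> 14 lines: cltm jfe bwwh ced jlalu abawq rgcf kkwwn bjiq damf lfg slbb ovd agr
Hunk 2: at line 6 remove [kkwwn,bjiq,damf] add [vqyno,kmxxn,oio] -> 14 lines: cltm jfe bwwh ced jlalu abawq rgcf vqyno kmxxn oio lfg slbb ovd agr
Hunk 3: at line 10 remove [lfg,slbb] add [wooju] -> 13 lines: cltm jfe bwwh ced jlalu abawq rgcf vqyno kmxxn oio wooju ovd agr
Hunk 4: at line 8 remove [kmxxn,oio,wooju] add [bsdc,oassn] -> 12 lines: cltm jfe bwwh ced jlalu abawq rgcf vqyno bsdc oassn ovd agr
Hunk 5: at line 2 remove [ced,jlalu] add [gud] -> 11 lines: cltm jfe bwwh gud abawq rgcf vqyno bsdc oassn ovd agr
Hunk 6: at line 4 remove [abawq,rgcf,vqyno] add [lieq,juog] -> 10 lines: cltm jfe bwwh gud lieq juog bsdc oassn ovd agr
Hunk 7: at line 1 remove [bwwh,gud,lieq] add [wdrk,wtr,vjd] -> 10 lines: cltm jfe wdrk wtr vjd juog bsdc oassn ovd agr
Final line count: 10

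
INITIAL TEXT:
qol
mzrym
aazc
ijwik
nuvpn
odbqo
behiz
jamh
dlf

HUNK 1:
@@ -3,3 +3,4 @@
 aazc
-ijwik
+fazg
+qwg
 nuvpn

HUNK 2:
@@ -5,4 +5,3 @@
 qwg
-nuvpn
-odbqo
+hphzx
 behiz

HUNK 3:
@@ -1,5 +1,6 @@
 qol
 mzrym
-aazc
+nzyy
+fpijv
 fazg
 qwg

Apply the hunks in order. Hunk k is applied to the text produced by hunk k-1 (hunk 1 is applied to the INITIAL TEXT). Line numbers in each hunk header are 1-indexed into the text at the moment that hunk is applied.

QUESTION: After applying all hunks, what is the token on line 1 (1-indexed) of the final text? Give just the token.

Hunk 1: at line 3 remove [ijwik] add [fazg,qwg] -> 10 lines: qol mzrym aazc fazg qwg nuvpn odbqo behiz jamh dlf
Hunk 2: at line 5 remove [nuvpn,odbqo] add [hphzx] -> 9 lines: qol mzrym aazc fazg qwg hphzx behiz jamh dlf
Hunk 3: at line 1 remove [aazc] add [nzyy,fpijv] -> 10 lines: qol mzrym nzyy fpijv fazg qwg hphzx behiz jamh dlf
Final line 1: qol

Answer: qol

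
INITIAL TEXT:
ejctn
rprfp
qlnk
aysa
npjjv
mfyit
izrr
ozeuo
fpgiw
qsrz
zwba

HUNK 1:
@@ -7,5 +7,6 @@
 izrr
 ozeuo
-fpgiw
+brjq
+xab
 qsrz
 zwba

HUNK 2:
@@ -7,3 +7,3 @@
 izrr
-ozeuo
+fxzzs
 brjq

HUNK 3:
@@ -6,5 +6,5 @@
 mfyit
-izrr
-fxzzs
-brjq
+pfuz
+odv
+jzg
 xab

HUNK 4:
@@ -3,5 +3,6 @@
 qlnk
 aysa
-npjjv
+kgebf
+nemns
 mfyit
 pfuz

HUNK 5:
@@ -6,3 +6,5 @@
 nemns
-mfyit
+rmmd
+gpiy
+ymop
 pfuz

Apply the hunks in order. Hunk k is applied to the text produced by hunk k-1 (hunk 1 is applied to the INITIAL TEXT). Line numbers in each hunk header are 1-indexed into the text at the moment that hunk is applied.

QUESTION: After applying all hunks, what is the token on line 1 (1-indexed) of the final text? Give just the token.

Answer: ejctn

Derivation:
Hunk 1: at line 7 remove [fpgiw] add [brjq,xab] -> 12 lines: ejctn rprfp qlnk aysa npjjv mfyit izrr ozeuo brjq xab qsrz zwba
Hunk 2: at line 7 remove [ozeuo] add [fxzzs] -> 12 lines: ejctn rprfp qlnk aysa npjjv mfyit izrr fxzzs brjq xab qsrz zwba
Hunk 3: at line 6 remove [izrr,fxzzs,brjq] add [pfuz,odv,jzg] -> 12 lines: ejctn rprfp qlnk aysa npjjv mfyit pfuz odv jzg xab qsrz zwba
Hunk 4: at line 3 remove [npjjv] add [kgebf,nemns] -> 13 lines: ejctn rprfp qlnk aysa kgebf nemns mfyit pfuz odv jzg xab qsrz zwba
Hunk 5: at line 6 remove [mfyit] add [rmmd,gpiy,ymop] -> 15 lines: ejctn rprfp qlnk aysa kgebf nemns rmmd gpiy ymop pfuz odv jzg xab qsrz zwba
Final line 1: ejctn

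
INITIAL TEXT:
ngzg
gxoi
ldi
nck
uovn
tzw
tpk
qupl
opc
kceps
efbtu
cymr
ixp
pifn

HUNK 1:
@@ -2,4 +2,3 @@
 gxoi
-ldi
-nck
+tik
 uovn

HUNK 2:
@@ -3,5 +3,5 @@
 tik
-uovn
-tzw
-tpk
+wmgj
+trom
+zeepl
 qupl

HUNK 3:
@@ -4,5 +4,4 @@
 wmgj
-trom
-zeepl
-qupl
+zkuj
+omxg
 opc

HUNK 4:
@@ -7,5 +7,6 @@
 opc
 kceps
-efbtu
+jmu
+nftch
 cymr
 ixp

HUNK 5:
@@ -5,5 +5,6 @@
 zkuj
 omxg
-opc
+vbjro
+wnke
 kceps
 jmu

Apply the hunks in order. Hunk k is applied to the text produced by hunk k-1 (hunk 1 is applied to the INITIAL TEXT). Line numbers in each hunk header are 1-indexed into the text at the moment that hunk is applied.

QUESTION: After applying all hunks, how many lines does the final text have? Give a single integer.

Answer: 14

Derivation:
Hunk 1: at line 2 remove [ldi,nck] add [tik] -> 13 lines: ngzg gxoi tik uovn tzw tpk qupl opc kceps efbtu cymr ixp pifn
Hunk 2: at line 3 remove [uovn,tzw,tpk] add [wmgj,trom,zeepl] -> 13 lines: ngzg gxoi tik wmgj trom zeepl qupl opc kceps efbtu cymr ixp pifn
Hunk 3: at line 4 remove [trom,zeepl,qupl] add [zkuj,omxg] -> 12 lines: ngzg gxoi tik wmgj zkuj omxg opc kceps efbtu cymr ixp pifn
Hunk 4: at line 7 remove [efbtu] add [jmu,nftch] -> 13 lines: ngzg gxoi tik wmgj zkuj omxg opc kceps jmu nftch cymr ixp pifn
Hunk 5: at line 5 remove [opc] add [vbjro,wnke] -> 14 lines: ngzg gxoi tik wmgj zkuj omxg vbjro wnke kceps jmu nftch cymr ixp pifn
Final line count: 14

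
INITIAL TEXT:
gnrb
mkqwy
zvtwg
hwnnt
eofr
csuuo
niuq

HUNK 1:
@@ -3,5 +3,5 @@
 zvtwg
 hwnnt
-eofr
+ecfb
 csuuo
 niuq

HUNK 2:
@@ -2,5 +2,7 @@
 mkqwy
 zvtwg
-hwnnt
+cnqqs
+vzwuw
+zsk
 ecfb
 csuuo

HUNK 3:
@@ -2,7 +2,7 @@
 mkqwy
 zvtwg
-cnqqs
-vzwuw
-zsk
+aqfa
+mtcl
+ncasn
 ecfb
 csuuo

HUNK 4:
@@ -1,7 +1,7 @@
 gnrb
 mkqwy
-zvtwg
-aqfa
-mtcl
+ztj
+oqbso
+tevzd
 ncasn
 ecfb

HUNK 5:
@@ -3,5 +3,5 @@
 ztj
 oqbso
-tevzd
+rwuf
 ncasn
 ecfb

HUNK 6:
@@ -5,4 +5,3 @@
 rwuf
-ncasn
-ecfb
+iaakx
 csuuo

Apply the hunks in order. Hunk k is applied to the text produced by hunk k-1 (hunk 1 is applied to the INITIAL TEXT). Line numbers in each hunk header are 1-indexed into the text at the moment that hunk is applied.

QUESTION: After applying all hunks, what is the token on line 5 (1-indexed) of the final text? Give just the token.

Answer: rwuf

Derivation:
Hunk 1: at line 3 remove [eofr] add [ecfb] -> 7 lines: gnrb mkqwy zvtwg hwnnt ecfb csuuo niuq
Hunk 2: at line 2 remove [hwnnt] add [cnqqs,vzwuw,zsk] -> 9 lines: gnrb mkqwy zvtwg cnqqs vzwuw zsk ecfb csuuo niuq
Hunk 3: at line 2 remove [cnqqs,vzwuw,zsk] add [aqfa,mtcl,ncasn] -> 9 lines: gnrb mkqwy zvtwg aqfa mtcl ncasn ecfb csuuo niuq
Hunk 4: at line 1 remove [zvtwg,aqfa,mtcl] add [ztj,oqbso,tevzd] -> 9 lines: gnrb mkqwy ztj oqbso tevzd ncasn ecfb csuuo niuq
Hunk 5: at line 3 remove [tevzd] add [rwuf] -> 9 lines: gnrb mkqwy ztj oqbso rwuf ncasn ecfb csuuo niuq
Hunk 6: at line 5 remove [ncasn,ecfb] add [iaakx] -> 8 lines: gnrb mkqwy ztj oqbso rwuf iaakx csuuo niuq
Final line 5: rwuf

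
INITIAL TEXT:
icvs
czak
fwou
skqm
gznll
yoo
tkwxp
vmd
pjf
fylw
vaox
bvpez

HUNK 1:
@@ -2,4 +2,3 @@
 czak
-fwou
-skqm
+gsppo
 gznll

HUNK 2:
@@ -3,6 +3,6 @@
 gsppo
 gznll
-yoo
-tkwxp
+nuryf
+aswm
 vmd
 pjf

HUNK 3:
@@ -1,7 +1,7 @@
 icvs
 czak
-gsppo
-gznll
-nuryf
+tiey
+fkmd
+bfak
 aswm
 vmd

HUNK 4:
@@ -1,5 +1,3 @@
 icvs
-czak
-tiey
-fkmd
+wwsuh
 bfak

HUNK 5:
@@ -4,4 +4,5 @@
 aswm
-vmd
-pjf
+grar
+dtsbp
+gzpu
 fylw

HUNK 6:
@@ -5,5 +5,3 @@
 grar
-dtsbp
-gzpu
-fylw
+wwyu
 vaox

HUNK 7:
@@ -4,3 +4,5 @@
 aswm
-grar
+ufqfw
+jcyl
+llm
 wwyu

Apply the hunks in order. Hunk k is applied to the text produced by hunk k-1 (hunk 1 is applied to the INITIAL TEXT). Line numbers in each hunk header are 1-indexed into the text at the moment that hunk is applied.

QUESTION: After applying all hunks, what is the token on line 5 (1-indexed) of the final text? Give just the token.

Answer: ufqfw

Derivation:
Hunk 1: at line 2 remove [fwou,skqm] add [gsppo] -> 11 lines: icvs czak gsppo gznll yoo tkwxp vmd pjf fylw vaox bvpez
Hunk 2: at line 3 remove [yoo,tkwxp] add [nuryf,aswm] -> 11 lines: icvs czak gsppo gznll nuryf aswm vmd pjf fylw vaox bvpez
Hunk 3: at line 1 remove [gsppo,gznll,nuryf] add [tiey,fkmd,bfak] -> 11 lines: icvs czak tiey fkmd bfak aswm vmd pjf fylw vaox bvpez
Hunk 4: at line 1 remove [czak,tiey,fkmd] add [wwsuh] -> 9 lines: icvs wwsuh bfak aswm vmd pjf fylw vaox bvpez
Hunk 5: at line 4 remove [vmd,pjf] add [grar,dtsbp,gzpu] -> 10 lines: icvs wwsuh bfak aswm grar dtsbp gzpu fylw vaox bvpez
Hunk 6: at line 5 remove [dtsbp,gzpu,fylw] add [wwyu] -> 8 lines: icvs wwsuh bfak aswm grar wwyu vaox bvpez
Hunk 7: at line 4 remove [grar] add [ufqfw,jcyl,llm] -> 10 lines: icvs wwsuh bfak aswm ufqfw jcyl llm wwyu vaox bvpez
Final line 5: ufqfw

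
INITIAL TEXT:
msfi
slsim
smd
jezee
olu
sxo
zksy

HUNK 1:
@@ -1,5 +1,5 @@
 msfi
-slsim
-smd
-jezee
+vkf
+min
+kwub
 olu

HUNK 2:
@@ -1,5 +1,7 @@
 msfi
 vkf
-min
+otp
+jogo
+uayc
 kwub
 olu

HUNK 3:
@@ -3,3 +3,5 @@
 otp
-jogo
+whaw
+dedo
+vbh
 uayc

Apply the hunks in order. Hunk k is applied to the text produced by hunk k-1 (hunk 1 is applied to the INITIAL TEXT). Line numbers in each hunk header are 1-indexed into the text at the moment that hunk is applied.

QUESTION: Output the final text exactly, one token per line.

Hunk 1: at line 1 remove [slsim,smd,jezee] add [vkf,min,kwub] -> 7 lines: msfi vkf min kwub olu sxo zksy
Hunk 2: at line 1 remove [min] add [otp,jogo,uayc] -> 9 lines: msfi vkf otp jogo uayc kwub olu sxo zksy
Hunk 3: at line 3 remove [jogo] add [whaw,dedo,vbh] -> 11 lines: msfi vkf otp whaw dedo vbh uayc kwub olu sxo zksy

Answer: msfi
vkf
otp
whaw
dedo
vbh
uayc
kwub
olu
sxo
zksy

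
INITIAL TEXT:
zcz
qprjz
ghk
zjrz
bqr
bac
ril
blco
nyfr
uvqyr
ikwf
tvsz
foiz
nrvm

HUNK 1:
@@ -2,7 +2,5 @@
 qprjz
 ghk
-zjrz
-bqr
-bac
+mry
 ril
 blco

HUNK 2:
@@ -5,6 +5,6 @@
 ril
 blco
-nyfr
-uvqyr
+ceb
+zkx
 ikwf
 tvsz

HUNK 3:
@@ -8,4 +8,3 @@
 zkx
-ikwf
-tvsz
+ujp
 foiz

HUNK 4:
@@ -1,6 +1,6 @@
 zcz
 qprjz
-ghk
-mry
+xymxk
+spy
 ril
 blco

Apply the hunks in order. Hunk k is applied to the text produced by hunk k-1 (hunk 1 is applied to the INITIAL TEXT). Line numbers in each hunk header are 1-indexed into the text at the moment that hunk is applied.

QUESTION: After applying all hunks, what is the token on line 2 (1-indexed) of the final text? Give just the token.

Hunk 1: at line 2 remove [zjrz,bqr,bac] add [mry] -> 12 lines: zcz qprjz ghk mry ril blco nyfr uvqyr ikwf tvsz foiz nrvm
Hunk 2: at line 5 remove [nyfr,uvqyr] add [ceb,zkx] -> 12 lines: zcz qprjz ghk mry ril blco ceb zkx ikwf tvsz foiz nrvm
Hunk 3: at line 8 remove [ikwf,tvsz] add [ujp] -> 11 lines: zcz qprjz ghk mry ril blco ceb zkx ujp foiz nrvm
Hunk 4: at line 1 remove [ghk,mry] add [xymxk,spy] -> 11 lines: zcz qprjz xymxk spy ril blco ceb zkx ujp foiz nrvm
Final line 2: qprjz

Answer: qprjz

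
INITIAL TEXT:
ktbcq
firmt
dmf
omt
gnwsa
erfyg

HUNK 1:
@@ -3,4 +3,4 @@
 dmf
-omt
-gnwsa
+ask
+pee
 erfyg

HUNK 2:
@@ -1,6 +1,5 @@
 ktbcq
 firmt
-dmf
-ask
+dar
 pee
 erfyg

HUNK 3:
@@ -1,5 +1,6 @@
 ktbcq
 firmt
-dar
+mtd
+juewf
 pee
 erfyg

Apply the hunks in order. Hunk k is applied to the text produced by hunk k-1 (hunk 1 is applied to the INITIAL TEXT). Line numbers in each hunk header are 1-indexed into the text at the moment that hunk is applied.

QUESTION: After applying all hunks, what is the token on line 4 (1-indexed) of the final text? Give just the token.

Answer: juewf

Derivation:
Hunk 1: at line 3 remove [omt,gnwsa] add [ask,pee] -> 6 lines: ktbcq firmt dmf ask pee erfyg
Hunk 2: at line 1 remove [dmf,ask] add [dar] -> 5 lines: ktbcq firmt dar pee erfyg
Hunk 3: at line 1 remove [dar] add [mtd,juewf] -> 6 lines: ktbcq firmt mtd juewf pee erfyg
Final line 4: juewf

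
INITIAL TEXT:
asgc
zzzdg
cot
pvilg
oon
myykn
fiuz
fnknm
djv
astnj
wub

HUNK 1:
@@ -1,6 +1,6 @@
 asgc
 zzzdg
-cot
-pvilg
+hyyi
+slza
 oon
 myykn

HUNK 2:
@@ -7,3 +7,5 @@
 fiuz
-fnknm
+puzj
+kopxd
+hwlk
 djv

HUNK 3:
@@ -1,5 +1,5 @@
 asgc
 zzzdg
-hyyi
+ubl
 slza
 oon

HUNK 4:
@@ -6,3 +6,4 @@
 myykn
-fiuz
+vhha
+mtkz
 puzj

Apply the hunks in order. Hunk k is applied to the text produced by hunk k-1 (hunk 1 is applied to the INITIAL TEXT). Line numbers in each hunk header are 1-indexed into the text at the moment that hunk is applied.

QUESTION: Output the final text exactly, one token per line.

Hunk 1: at line 1 remove [cot,pvilg] add [hyyi,slza] -> 11 lines: asgc zzzdg hyyi slza oon myykn fiuz fnknm djv astnj wub
Hunk 2: at line 7 remove [fnknm] add [puzj,kopxd,hwlk] -> 13 lines: asgc zzzdg hyyi slza oon myykn fiuz puzj kopxd hwlk djv astnj wub
Hunk 3: at line 1 remove [hyyi] add [ubl] -> 13 lines: asgc zzzdg ubl slza oon myykn fiuz puzj kopxd hwlk djv astnj wub
Hunk 4: at line 6 remove [fiuz] add [vhha,mtkz] -> 14 lines: asgc zzzdg ubl slza oon myykn vhha mtkz puzj kopxd hwlk djv astnj wub

Answer: asgc
zzzdg
ubl
slza
oon
myykn
vhha
mtkz
puzj
kopxd
hwlk
djv
astnj
wub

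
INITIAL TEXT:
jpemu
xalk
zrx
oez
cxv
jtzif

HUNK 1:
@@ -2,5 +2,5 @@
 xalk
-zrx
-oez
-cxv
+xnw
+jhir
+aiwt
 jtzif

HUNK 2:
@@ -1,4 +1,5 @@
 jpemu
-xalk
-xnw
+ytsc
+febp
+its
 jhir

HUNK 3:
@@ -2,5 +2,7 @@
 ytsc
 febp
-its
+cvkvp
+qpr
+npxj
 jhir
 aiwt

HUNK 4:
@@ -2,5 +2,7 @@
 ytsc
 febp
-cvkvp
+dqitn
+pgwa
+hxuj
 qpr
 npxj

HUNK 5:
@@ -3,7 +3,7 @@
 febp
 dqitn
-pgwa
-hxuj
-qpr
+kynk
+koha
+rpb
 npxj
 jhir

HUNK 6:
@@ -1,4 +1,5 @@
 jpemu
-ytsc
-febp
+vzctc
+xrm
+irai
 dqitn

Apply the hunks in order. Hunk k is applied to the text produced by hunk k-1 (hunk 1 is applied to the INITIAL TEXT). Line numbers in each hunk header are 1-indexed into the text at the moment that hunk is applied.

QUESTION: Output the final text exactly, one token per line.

Answer: jpemu
vzctc
xrm
irai
dqitn
kynk
koha
rpb
npxj
jhir
aiwt
jtzif

Derivation:
Hunk 1: at line 2 remove [zrx,oez,cxv] add [xnw,jhir,aiwt] -> 6 lines: jpemu xalk xnw jhir aiwt jtzif
Hunk 2: at line 1 remove [xalk,xnw] add [ytsc,febp,its] -> 7 lines: jpemu ytsc febp its jhir aiwt jtzif
Hunk 3: at line 2 remove [its] add [cvkvp,qpr,npxj] -> 9 lines: jpemu ytsc febp cvkvp qpr npxj jhir aiwt jtzif
Hunk 4: at line 2 remove [cvkvp] add [dqitn,pgwa,hxuj] -> 11 lines: jpemu ytsc febp dqitn pgwa hxuj qpr npxj jhir aiwt jtzif
Hunk 5: at line 3 remove [pgwa,hxuj,qpr] add [kynk,koha,rpb] -> 11 lines: jpemu ytsc febp dqitn kynk koha rpb npxj jhir aiwt jtzif
Hunk 6: at line 1 remove [ytsc,febp] add [vzctc,xrm,irai] -> 12 lines: jpemu vzctc xrm irai dqitn kynk koha rpb npxj jhir aiwt jtzif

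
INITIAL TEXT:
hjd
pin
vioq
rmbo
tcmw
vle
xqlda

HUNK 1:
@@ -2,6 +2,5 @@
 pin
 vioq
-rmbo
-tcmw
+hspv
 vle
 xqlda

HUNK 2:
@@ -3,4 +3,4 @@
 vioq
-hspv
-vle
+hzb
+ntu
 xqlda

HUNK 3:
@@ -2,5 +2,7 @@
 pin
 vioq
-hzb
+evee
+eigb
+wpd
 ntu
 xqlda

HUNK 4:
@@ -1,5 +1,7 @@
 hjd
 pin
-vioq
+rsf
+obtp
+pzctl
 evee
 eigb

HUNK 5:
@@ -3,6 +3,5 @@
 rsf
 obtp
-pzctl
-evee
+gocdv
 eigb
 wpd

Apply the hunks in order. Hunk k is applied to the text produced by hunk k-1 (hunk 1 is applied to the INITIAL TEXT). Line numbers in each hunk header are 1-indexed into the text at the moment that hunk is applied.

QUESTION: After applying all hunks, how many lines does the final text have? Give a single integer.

Answer: 9

Derivation:
Hunk 1: at line 2 remove [rmbo,tcmw] add [hspv] -> 6 lines: hjd pin vioq hspv vle xqlda
Hunk 2: at line 3 remove [hspv,vle] add [hzb,ntu] -> 6 lines: hjd pin vioq hzb ntu xqlda
Hunk 3: at line 2 remove [hzb] add [evee,eigb,wpd] -> 8 lines: hjd pin vioq evee eigb wpd ntu xqlda
Hunk 4: at line 1 remove [vioq] add [rsf,obtp,pzctl] -> 10 lines: hjd pin rsf obtp pzctl evee eigb wpd ntu xqlda
Hunk 5: at line 3 remove [pzctl,evee] add [gocdv] -> 9 lines: hjd pin rsf obtp gocdv eigb wpd ntu xqlda
Final line count: 9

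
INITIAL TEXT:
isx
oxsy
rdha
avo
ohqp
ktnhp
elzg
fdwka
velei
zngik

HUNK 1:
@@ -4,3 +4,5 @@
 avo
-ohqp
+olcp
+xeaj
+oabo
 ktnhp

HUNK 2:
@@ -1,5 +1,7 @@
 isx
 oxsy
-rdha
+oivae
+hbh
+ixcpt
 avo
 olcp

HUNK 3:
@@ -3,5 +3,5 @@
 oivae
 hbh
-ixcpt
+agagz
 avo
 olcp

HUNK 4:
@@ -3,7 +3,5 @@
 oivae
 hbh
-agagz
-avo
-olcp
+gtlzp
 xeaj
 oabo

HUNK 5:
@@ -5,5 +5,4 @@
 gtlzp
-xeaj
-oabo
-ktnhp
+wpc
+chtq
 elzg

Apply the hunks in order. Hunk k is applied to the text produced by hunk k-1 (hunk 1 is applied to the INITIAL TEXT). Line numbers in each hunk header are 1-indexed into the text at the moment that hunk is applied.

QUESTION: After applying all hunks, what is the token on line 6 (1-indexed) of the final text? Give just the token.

Answer: wpc

Derivation:
Hunk 1: at line 4 remove [ohqp] add [olcp,xeaj,oabo] -> 12 lines: isx oxsy rdha avo olcp xeaj oabo ktnhp elzg fdwka velei zngik
Hunk 2: at line 1 remove [rdha] add [oivae,hbh,ixcpt] -> 14 lines: isx oxsy oivae hbh ixcpt avo olcp xeaj oabo ktnhp elzg fdwka velei zngik
Hunk 3: at line 3 remove [ixcpt] add [agagz] -> 14 lines: isx oxsy oivae hbh agagz avo olcp xeaj oabo ktnhp elzg fdwka velei zngik
Hunk 4: at line 3 remove [agagz,avo,olcp] add [gtlzp] -> 12 lines: isx oxsy oivae hbh gtlzp xeaj oabo ktnhp elzg fdwka velei zngik
Hunk 5: at line 5 remove [xeaj,oabo,ktnhp] add [wpc,chtq] -> 11 lines: isx oxsy oivae hbh gtlzp wpc chtq elzg fdwka velei zngik
Final line 6: wpc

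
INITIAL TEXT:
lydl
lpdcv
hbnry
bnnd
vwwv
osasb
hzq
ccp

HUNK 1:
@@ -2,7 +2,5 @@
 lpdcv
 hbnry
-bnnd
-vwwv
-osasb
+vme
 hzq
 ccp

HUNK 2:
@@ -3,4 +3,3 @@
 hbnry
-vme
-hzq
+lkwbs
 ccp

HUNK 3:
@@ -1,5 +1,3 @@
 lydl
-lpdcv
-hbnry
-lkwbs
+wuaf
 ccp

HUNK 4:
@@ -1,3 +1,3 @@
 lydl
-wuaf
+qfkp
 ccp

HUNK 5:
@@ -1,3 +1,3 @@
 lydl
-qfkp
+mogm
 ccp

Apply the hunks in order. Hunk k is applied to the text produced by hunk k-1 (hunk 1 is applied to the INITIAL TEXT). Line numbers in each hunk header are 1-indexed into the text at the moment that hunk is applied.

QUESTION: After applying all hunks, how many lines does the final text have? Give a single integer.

Hunk 1: at line 2 remove [bnnd,vwwv,osasb] add [vme] -> 6 lines: lydl lpdcv hbnry vme hzq ccp
Hunk 2: at line 3 remove [vme,hzq] add [lkwbs] -> 5 lines: lydl lpdcv hbnry lkwbs ccp
Hunk 3: at line 1 remove [lpdcv,hbnry,lkwbs] add [wuaf] -> 3 lines: lydl wuaf ccp
Hunk 4: at line 1 remove [wuaf] add [qfkp] -> 3 lines: lydl qfkp ccp
Hunk 5: at line 1 remove [qfkp] add [mogm] -> 3 lines: lydl mogm ccp
Final line count: 3

Answer: 3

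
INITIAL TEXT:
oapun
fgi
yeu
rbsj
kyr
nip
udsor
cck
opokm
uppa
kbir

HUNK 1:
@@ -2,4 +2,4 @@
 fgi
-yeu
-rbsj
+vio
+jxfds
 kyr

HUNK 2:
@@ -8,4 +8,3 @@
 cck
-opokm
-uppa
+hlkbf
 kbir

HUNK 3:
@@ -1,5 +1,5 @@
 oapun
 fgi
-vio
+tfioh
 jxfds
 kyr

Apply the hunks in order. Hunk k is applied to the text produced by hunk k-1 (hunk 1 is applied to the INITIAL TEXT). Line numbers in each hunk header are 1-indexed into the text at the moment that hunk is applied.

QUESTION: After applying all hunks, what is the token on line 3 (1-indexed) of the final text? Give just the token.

Hunk 1: at line 2 remove [yeu,rbsj] add [vio,jxfds] -> 11 lines: oapun fgi vio jxfds kyr nip udsor cck opokm uppa kbir
Hunk 2: at line 8 remove [opokm,uppa] add [hlkbf] -> 10 lines: oapun fgi vio jxfds kyr nip udsor cck hlkbf kbir
Hunk 3: at line 1 remove [vio] add [tfioh] -> 10 lines: oapun fgi tfioh jxfds kyr nip udsor cck hlkbf kbir
Final line 3: tfioh

Answer: tfioh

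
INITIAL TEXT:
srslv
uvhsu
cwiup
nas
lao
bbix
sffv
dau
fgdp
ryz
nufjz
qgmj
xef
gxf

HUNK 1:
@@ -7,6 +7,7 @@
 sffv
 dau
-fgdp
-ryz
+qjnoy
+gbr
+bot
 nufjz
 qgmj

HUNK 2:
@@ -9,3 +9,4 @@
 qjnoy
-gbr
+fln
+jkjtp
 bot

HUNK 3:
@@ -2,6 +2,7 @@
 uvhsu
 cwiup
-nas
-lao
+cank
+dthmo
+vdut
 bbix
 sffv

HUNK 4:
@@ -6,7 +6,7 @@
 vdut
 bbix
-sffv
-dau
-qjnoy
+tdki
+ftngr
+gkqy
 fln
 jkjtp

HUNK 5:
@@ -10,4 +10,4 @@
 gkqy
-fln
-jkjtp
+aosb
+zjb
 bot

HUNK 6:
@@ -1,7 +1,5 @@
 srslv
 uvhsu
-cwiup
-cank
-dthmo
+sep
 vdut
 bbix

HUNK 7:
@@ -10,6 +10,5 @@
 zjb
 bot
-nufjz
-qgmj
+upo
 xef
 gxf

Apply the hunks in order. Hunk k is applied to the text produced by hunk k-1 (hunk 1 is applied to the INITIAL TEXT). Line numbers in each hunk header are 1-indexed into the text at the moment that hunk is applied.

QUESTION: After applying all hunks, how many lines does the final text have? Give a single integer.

Hunk 1: at line 7 remove [fgdp,ryz] add [qjnoy,gbr,bot] -> 15 lines: srslv uvhsu cwiup nas lao bbix sffv dau qjnoy gbr bot nufjz qgmj xef gxf
Hunk 2: at line 9 remove [gbr] add [fln,jkjtp] -> 16 lines: srslv uvhsu cwiup nas lao bbix sffv dau qjnoy fln jkjtp bot nufjz qgmj xef gxf
Hunk 3: at line 2 remove [nas,lao] add [cank,dthmo,vdut] -> 17 lines: srslv uvhsu cwiup cank dthmo vdut bbix sffv dau qjnoy fln jkjtp bot nufjz qgmj xef gxf
Hunk 4: at line 6 remove [sffv,dau,qjnoy] add [tdki,ftngr,gkqy] -> 17 lines: srslv uvhsu cwiup cank dthmo vdut bbix tdki ftngr gkqy fln jkjtp bot nufjz qgmj xef gxf
Hunk 5: at line 10 remove [fln,jkjtp] add [aosb,zjb] -> 17 lines: srslv uvhsu cwiup cank dthmo vdut bbix tdki ftngr gkqy aosb zjb bot nufjz qgmj xef gxf
Hunk 6: at line 1 remove [cwiup,cank,dthmo] add [sep] -> 15 lines: srslv uvhsu sep vdut bbix tdki ftngr gkqy aosb zjb bot nufjz qgmj xef gxf
Hunk 7: at line 10 remove [nufjz,qgmj] add [upo] -> 14 lines: srslv uvhsu sep vdut bbix tdki ftngr gkqy aosb zjb bot upo xef gxf
Final line count: 14

Answer: 14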